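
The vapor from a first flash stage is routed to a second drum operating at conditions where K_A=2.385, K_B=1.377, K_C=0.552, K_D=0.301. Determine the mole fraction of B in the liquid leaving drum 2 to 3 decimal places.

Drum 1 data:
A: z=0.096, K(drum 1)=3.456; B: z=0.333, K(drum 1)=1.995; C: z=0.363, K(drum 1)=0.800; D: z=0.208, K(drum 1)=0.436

Drum 1:
Material balance + equilibrium reduce to Σ zᵢ(Kᵢ−1)/(1+ψ₁(Kᵢ−1)) = 0.
Feasibility: ΣzᵢKᵢ = 1.377, Σzᵢ/Kᵢ = 1.126 — both > 1, two phases present.
Newton iteration, ψ₁⁰ = 0.47:
  ψ₁ = 0.470: g = 0.0954, g' = -0.418 → ψ₁ = 0.698
  ψ₁ = 0.698: g = 0.0044, g' = -0.393 → ψ₁ = 0.710
Converged at ψ₁ = 0.710.
Drum-1 compositions:
  A: x = 0.035, y = 0.121
  B: x = 0.195, y = 0.389
  C: x = 0.423, y = 0.338
  D: x = 0.347, y = 0.151
Drum-2 feed = drum-1 vapor: z₂ = (0.1210, 0.3894, 0.3384, 0.1512).
Drum 2:
Material balance + equilibrium reduce to Σ zᵢ(Kᵢ−1)/(1+ψ₂(Kᵢ−1)) = 0.
g(0) = ΣzᵢKᵢ − 1 = 0.057 and g(1) = 1 − Σzᵢ/Kᵢ = -0.449, so a root lies in (0, 1).
Newton iteration, ψ₂⁰ = 0.5:
  ψ₂ = 0.500: g = -0.1353, g' = -0.408 → ψ₂ = 0.168
  ψ₂ = 0.168: g = -0.0097, g' = -0.376 → ψ₂ = 0.142
Converged at ψ₂ = 0.142.
  A: x = 0.101, y = 0.241
  B: x = 0.370, y = 0.509
  C: x = 0.361, y = 0.200
  D: x = 0.168, y = 0.051

x_B (drum 2) = 0.370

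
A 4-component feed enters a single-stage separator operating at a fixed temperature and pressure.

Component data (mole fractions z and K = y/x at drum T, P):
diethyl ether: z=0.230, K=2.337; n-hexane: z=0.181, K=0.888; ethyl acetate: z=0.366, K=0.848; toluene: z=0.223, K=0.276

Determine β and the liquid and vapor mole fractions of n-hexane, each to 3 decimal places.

β = 0.144, x_n-hexane = 0.184, y_n-hexane = 0.163

Rachford–Rice: g(β) = Σ zᵢ(Kᵢ−1)/(1+β(Kᵢ−1)) = 0.
Feasibility: ΣzᵢKᵢ = 1.070, Σzᵢ/Kᵢ = 1.542 — both > 1, two phases present.
Iterate (Newton) starting at β = 0.5:
  β = 0.500: g = -0.1504, g' = -0.447 → β = 0.164
  β = 0.164: g = -0.0086, g' = -0.438 → β = 0.144
Converged at β = 0.144.
Compositions from xᵢ = zᵢ/(1+β(Kᵢ−1)), yᵢ = Kᵢxᵢ:
  diethyl ether: x = 0.193, y = 0.451
  n-hexane: x = 0.184, y = 0.163
  ethyl acetate: x = 0.374, y = 0.317
  toluene: x = 0.249, y = 0.069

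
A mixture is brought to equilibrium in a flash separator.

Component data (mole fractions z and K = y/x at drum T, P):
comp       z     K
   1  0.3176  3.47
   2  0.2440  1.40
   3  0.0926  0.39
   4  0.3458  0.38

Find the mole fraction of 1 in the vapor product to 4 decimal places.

y_1 = 0.4658

Newton iteration, V/F⁰ = 0.64:
  V/F = 0.6400: g = -0.06642, g' = -0.7737 → V/F = 0.5542
  V/F = 0.5542: g = -0.00088, g' = -0.7586 → V/F = 0.5530
Converged at V/F = 0.5530.
Compositions from xᵢ = zᵢ/(1+V/F(Kᵢ−1)), yᵢ = Kᵢxᵢ:
  1: x = 0.1342, y = 0.4658
  2: x = 0.1998, y = 0.2797
  3: x = 0.1397, y = 0.0545
  4: x = 0.5262, y = 0.2000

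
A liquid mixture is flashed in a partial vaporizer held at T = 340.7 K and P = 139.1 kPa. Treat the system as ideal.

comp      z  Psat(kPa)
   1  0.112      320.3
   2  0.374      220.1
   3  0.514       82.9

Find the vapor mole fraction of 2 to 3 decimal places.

Raoult's law: Kᵢ = Pᵢˢᵃᵗ/P = Pᵢˢᵃᵗ/139.1.
  K_1 = 320.3/139.1 = 2.30266, K_2 = 220.1/139.1 = 1.58231, K_3 = 82.9/139.1 = 0.59597
Material balance + equilibrium reduce to Σ zᵢ(Kᵢ−1)/(1+ψ(Kᵢ−1)) = 0.
Feasibility: ΣzᵢKᵢ = 1.156, Σzᵢ/Kᵢ = 1.147 — both > 1, two phases present.
Newton–Raphson from ψ = 0.5:
  ψ = 0.500: g = -0.0032, g' = -0.278 → ψ = 0.488
Converged at ψ = 0.488.
Compositions from xᵢ = zᵢ/(1+ψ(Kᵢ−1)), yᵢ = Kᵢxᵢ:
  1: x = 0.068, y = 0.158
  2: x = 0.291, y = 0.461
  3: x = 0.640, y = 0.382

y_2 = 0.461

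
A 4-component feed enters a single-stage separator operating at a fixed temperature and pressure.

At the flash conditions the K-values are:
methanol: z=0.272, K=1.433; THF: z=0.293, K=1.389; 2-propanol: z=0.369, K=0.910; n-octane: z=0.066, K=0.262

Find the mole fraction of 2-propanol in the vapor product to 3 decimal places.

Rachford–Rice: g(V/F) = Σ zᵢ(Kᵢ−1)/(1+V/F(Kᵢ−1)) = 0.
g(0) = ΣzᵢKᵢ − 1 = 0.150 and g(1) = 1 − Σzᵢ/Kᵢ = -0.058, so a root lies in (0, 1).
Newton iteration, V/F⁰ = 0.55:
  V/F = 0.550: g = 0.0721, g' = -0.169 → V/F = 0.978
  V/F = 0.978: g = -0.0461, g' = -0.516 → V/F = 0.888
  V/F = 0.888: g = -0.0078, g' = -0.358 → V/F = 0.867
  V/F = 0.867: g = -0.0003, g' = -0.332 → V/F = 0.866
Converged at V/F = 0.866.
Compositions from xᵢ = zᵢ/(1+V/F(Kᵢ−1)), yᵢ = Kᵢxᵢ:
  methanol: x = 0.198, y = 0.283
  THF: x = 0.219, y = 0.304
  2-propanol: x = 0.400, y = 0.364
  n-octane: x = 0.183, y = 0.048

y_2-propanol = 0.364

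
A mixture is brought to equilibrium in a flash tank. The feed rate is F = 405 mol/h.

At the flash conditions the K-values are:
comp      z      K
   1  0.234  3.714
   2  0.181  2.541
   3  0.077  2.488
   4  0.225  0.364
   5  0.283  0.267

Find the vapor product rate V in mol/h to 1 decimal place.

Iterate (Newton) starting at ψ = 0.56:
  ψ = 0.560: g = -0.1099, g' = -1.103 → ψ = 0.460
  ψ = 0.460: g = -0.0020, g' = -1.076 → ψ = 0.459
Converged at ψ = 0.459.
Then V = ψ·F = 0.4586·405 = 185.7 mol/h and L = F − V = 219.3 mol/h.

V = 185.7 mol/h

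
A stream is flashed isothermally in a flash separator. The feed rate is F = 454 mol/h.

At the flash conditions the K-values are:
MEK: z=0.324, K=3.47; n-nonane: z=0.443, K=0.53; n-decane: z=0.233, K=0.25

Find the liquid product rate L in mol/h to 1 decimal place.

Rachford–Rice: g(V/F) = Σ zᵢ(Kᵢ−1)/(1+V/F(Kᵢ−1)) = 0.
Check two-phase: ΣzᵢKᵢ = 1.417 > 1 and Σzᵢ/Kᵢ = 1.861 > 1, so g(0) = 0.417 > 0 and g(1) = -0.861 < 0.
Iterate (Newton) starting at V/F = 0.37:
  V/F = 0.370: g = -0.0758, g' = -0.934 → V/F = 0.289
  V/F = 0.289: g = 0.0030, g' = -1.018 → V/F = 0.292
Converged at V/F = 0.292.
Then V = V/F·F = 0.2919·454 = 132.5 mol/h and L = F − V = 321.5 mol/h.

L = 321.5 mol/h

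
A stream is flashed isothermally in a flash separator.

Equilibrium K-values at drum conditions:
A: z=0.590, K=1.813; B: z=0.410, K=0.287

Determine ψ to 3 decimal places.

ψ = 0.323

Material balance + equilibrium reduce to Σ zᵢ(Kᵢ−1)/(1+ψ(Kᵢ−1)) = 0.
Feasibility: ΣzᵢKᵢ = 1.187, Σzᵢ/Kᵢ = 1.754 — both > 1, two phases present.
Newton–Raphson from ψ = 0.5:
  ψ = 0.500: g = -0.1132, g' = -0.700 → ψ = 0.338
  ψ = 0.338: g = -0.0091, g' = -0.602 → ψ = 0.323
Converged at ψ = 0.323.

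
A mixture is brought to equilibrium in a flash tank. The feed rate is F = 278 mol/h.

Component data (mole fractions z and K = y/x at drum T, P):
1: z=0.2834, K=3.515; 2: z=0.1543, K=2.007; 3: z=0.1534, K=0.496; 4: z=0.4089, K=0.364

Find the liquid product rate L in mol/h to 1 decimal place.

L = 160.3 mol/h

Rachford–Rice: g(V/F) = Σ zᵢ(Kᵢ−1)/(1+V/F(Kᵢ−1)) = 0.
Feasibility: ΣzᵢKᵢ = 1.5308, Σzᵢ/Kᵢ = 1.5901 — both > 1, two phases present.
Newton iteration, V/F⁰ = 0.5:
  V/F = 0.5000: g = -0.06561, g' = -0.8462 → V/F = 0.4225
  V/F = 0.4225: g = 0.00075, g' = -0.8706 → V/F = 0.4233
Converged at V/F = 0.4233.
Then V = V/F·F = 0.4233·278 = 117.7 mol/h and L = F − V = 160.3 mol/h.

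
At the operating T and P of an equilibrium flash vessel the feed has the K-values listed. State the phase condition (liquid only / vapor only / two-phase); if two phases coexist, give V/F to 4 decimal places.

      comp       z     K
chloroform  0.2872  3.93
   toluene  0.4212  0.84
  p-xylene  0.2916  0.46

ΣzᵢKᵢ = 1.6166; Σzᵢ/Kᵢ = 1.2084.
Both exceed 1, so a two-phase solution exists.
Material balance + equilibrium reduce to Σ zᵢ(Kᵢ−1)/(1+ψ(Kᵢ−1)) = 0.
Iterate (Newton) starting at ψ = 0.5:
  ψ = 0.5000: g = 0.05242, g' = -0.5781 → ψ = 0.5907
  ψ = 0.5907: g = 0.00252, g' = -0.5271 → ψ = 0.5955
Converged at ψ = 0.5955.

two-phase, V/F = 0.5955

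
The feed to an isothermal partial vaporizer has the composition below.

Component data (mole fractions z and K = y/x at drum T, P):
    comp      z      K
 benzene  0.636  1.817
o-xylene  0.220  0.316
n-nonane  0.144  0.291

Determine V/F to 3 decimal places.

Rachford–Rice: g(V/F) = Σ zᵢ(Kᵢ−1)/(1+V/F(Kᵢ−1)) = 0.
g(0) = ΣzᵢKᵢ − 1 = 0.267 and g(1) = 1 − Σzᵢ/Kᵢ = -0.541, so a root lies in (0, 1).
Newton iteration, V/F⁰ = 0.57:
  V/F = 0.570: g = -0.0635, g' = -0.678 → V/F = 0.476
  V/F = 0.476: g = -0.0034, g' = -0.612 → V/F = 0.471
Converged at V/F = 0.471.

V/F = 0.471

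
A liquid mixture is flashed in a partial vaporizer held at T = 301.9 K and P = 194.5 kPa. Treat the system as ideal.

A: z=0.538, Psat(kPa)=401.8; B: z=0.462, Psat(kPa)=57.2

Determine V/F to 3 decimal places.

Raoult's law: Kᵢ = Pᵢˢᵃᵗ/P = Pᵢˢᵃᵗ/194.5.
  K_A = 401.8/194.5 = 2.06581, K_B = 57.2/194.5 = 0.29409
Rachford–Rice: g(V/F) = Σ zᵢ(Kᵢ−1)/(1+V/F(Kᵢ−1)) = 0.
g(0) = ΣzᵢKᵢ − 1 = 0.247 and g(1) = 1 − Σzᵢ/Kᵢ = -0.831, so a root lies in (0, 1).
Newton iteration, V/F⁰ = 0.54:
  V/F = 0.540: g = -0.1631, g' = -0.847 → V/F = 0.348
  V/F = 0.348: g = -0.0137, g' = -0.730 → V/F = 0.329
Converged at V/F = 0.329.

V/F = 0.329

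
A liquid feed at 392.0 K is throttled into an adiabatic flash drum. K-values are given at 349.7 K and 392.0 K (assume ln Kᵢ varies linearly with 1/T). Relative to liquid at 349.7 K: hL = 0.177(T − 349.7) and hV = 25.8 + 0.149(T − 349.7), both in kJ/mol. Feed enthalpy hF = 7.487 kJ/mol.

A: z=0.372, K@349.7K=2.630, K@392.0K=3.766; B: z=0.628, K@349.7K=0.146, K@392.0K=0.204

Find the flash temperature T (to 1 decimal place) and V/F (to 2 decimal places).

T = 369.6 K, V/F = 0.16

Adiabatic flash: solve Rachford–Rice at each trial T, then check hF = ψ·hV(T) + (1−ψ)·hL(T).
  T = 349.7 K: K = (2.630, 0.146), RR gives ψ = 0.050, H_out = 1.298 kJ/mol
  T = 392.0 K: K = (3.766, 0.204), RR gives ψ = 0.240, H_out = 13.402 kJ/mol
  T = 370.9 K: K = (3.181, 0.174), RR gives ψ = 0.163, H_out = 7.850 kJ/mol
  T = 360.3 K: K = (2.900, 0.160), RR gives ψ = 0.112, H_out = 4.742 kJ/mol
  T = 365.6 K: K = (3.039, 0.167), RR gives ψ = 0.139, H_out = 6.331 kJ/mol
  T = 368.2 K: K = (3.109, 0.171), RR gives ψ = 0.151, H_out = 7.084 kJ/mol
  T = 369.5 K: K = (3.143, 0.172), RR gives ψ = 0.156, H_out = 7.455 kJ/mol
Linear interpolation between T = 369.5 (H_out = 7.455) and T = 370.9 (H_out = 7.850) on hF = 7.487 gives T ≈ 369.6 K, at which ψ = 0.16.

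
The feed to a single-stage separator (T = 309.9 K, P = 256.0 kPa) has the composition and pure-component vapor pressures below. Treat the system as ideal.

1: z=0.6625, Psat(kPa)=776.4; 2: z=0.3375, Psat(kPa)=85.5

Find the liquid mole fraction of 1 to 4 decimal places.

x_1 = 0.2468

Raoult's law: Kᵢ = Pᵢˢᵃᵗ/P = Pᵢˢᵃᵗ/256.0.
  K_1 = 776.4/256.0 = 3.032812, K_2 = 85.5/256.0 = 0.333984
Iterate (Newton) starting at V/F = 0.5:
  V/F = 0.5000: g = 0.33088, g' = -1.0098 → V/F = 0.8277
  V/F = 0.8277: g = 0.00116, g' = -1.1238 → V/F = 0.8287
Converged at V/F = 0.8287.
Compositions from xᵢ = zᵢ/(1+V/F(Kᵢ−1)), yᵢ = Kᵢxᵢ:
  1: x = 0.2468, y = 0.7484
  2: x = 0.7532, y = 0.2516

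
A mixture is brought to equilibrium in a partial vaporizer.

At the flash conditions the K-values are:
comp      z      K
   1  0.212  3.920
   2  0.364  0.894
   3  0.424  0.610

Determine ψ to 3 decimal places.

ψ = 0.514

Material balance + equilibrium reduce to Σ zᵢ(Kᵢ−1)/(1+ψ(Kᵢ−1)) = 0.
Feasibility: ΣzᵢKᵢ = 1.415, Σzᵢ/Kᵢ = 1.156 — both > 1, two phases present.
Iterate (Newton) starting at ψ = 0.41:
  ψ = 0.410: g = 0.0446, g' = -0.470 → ψ = 0.505
  ψ = 0.505: g = 0.0036, g' = -0.400 → ψ = 0.514
Converged at ψ = 0.514.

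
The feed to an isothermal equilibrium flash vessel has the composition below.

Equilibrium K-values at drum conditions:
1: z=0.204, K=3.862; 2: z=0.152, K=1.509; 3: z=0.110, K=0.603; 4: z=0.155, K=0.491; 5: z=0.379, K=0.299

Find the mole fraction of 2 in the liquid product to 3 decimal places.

x_2 = 0.138

Let ψ = V/F and solve Σ zᵢ(Kᵢ−1)/(1+ψ(Kᵢ−1)) = 0.
Feasibility: ΣzᵢKᵢ = 1.273, Σzᵢ/Kᵢ = 1.919 — both > 1, two phases present.
Newton–Raphson from ψ = 0.5:
  ψ = 0.500: g = -0.2675, g' = -0.849 → ψ = 0.185
  ψ = 0.185: g = 0.0133, g' = -1.063 → ψ = 0.197
Converged at ψ = 0.197.
Compositions from xᵢ = zᵢ/(1+ψ(Kᵢ−1)), yᵢ = Kᵢxᵢ:
  1: x = 0.130, y = 0.503
  2: x = 0.138, y = 0.208
  3: x = 0.119, y = 0.072
  4: x = 0.172, y = 0.085
  5: x = 0.440, y = 0.132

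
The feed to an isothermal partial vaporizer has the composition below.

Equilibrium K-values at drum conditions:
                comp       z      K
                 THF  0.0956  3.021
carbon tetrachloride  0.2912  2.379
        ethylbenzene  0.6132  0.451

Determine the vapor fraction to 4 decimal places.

Material balance + equilibrium reduce to Σ zᵢ(Kᵢ−1)/(1+ψ(Kᵢ−1)) = 0.
Feasibility: ΣzᵢKᵢ = 1.2581, Σzᵢ/Kᵢ = 1.5137 — both > 1, two phases present.
Newton iteration, ψ⁰ = 0.5:
  ψ = 0.5000: g = -0.13024, g' = -0.6417 → ψ = 0.2971
  ψ = 0.2971: g = 0.00335, g' = -0.6950 → ψ = 0.3019
Converged at ψ = 0.3019.

ψ = 0.3019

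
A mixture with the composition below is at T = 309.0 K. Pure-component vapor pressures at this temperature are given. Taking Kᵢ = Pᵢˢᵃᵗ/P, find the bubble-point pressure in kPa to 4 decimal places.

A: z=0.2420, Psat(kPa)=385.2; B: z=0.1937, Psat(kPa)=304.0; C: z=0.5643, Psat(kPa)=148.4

At the bubble point ψ → 0, so ΣzᵢKᵢ = 1 with Kᵢ = Pᵢˢᵃᵗ/P ⇒ P = ΣzᵢPᵢˢᵃᵗ.
P = 0.2420·385.2 + 0.1937·304.0 + 0.5643·148.4 = 235.8453 kPa

Pbub = 235.8453 kPa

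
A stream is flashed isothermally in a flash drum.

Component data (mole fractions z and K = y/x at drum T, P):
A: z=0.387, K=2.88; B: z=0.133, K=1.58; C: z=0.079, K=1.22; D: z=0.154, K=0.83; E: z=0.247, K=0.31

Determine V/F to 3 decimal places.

Newton iteration, V/F⁰ = 0.3:
  V/F = 0.300: g = 0.3047, g' = -0.787 → V/F = 0.687
  V/F = 0.687: g = 0.0339, g' = -0.717 → V/F = 0.735
  V/F = 0.735: g = -0.0009, g' = -0.755 → V/F = 0.733
Converged at V/F = 0.733.

V/F = 0.733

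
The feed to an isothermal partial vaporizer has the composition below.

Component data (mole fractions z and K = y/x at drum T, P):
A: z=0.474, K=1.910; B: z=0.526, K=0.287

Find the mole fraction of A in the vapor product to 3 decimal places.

Material balance + equilibrium reduce to Σ zᵢ(Kᵢ−1)/(1+ψ(Kᵢ−1)) = 0.
Check two-phase: ΣzᵢKᵢ = 1.056 > 1 and Σzᵢ/Kᵢ = 2.081 > 1, so g(0) = 0.056 > 0 and g(1) = -1.081 < 0.
Binary case is linear: z₁(K₁−1)(1+ψ(K₂−1)) + z₂(K₂−1)(1+ψ(K₁−1)) = 0
⇒ ψ = [z₁(K₁−1)+z₂(K₂−1)] / [−(K₁−1)(K₂−1)] = 0.0563/0.6488 = 0.087
Compositions from xᵢ = zᵢ/(1+ψ(Kᵢ−1)), yᵢ = Kᵢxᵢ:
  A: x = 0.439, y = 0.839
  B: x = 0.561, y = 0.161

y_A = 0.839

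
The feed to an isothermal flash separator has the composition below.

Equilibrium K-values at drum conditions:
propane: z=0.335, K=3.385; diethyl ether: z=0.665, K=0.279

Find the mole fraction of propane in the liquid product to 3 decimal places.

x_propane = 0.232

Material balance + equilibrium reduce to Σ zᵢ(Kᵢ−1)/(1+V/F(Kᵢ−1)) = 0.
Check two-phase: ΣzᵢKᵢ = 1.320 > 1 and Σzᵢ/Kᵢ = 2.482 > 1, so g(0) = 0.320 > 0 and g(1) = -1.482 < 0.
Binary case is linear: z₁(K₁−1)(1+V/F(K₂−1)) + z₂(K₂−1)(1+V/F(K₁−1)) = 0
⇒ V/F = [z₁(K₁−1)+z₂(K₂−1)] / [−(K₁−1)(K₂−1)] = 0.3195/1.7196 = 0.186
Compositions from xᵢ = zᵢ/(1+V/F(Kᵢ−1)), yᵢ = Kᵢxᵢ:
  propane: x = 0.232, y = 0.786
  diethyl ether: x = 0.768, y = 0.214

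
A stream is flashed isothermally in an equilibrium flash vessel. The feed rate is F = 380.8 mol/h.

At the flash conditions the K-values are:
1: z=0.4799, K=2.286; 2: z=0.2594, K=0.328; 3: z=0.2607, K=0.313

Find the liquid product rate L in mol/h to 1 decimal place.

L = 265.9 mol/h

Iterate (Newton) starting at β = 0.5:
  β = 0.5000: g = -0.15971, g' = -0.8452 → β = 0.3110
  β = 0.3110: g = -0.00732, g' = -0.7912 → β = 0.3018
Converged at β = 0.3018.
Then V = β·F = 0.3018·380.8 = 114.9 mol/h and L = F − V = 265.9 mol/h.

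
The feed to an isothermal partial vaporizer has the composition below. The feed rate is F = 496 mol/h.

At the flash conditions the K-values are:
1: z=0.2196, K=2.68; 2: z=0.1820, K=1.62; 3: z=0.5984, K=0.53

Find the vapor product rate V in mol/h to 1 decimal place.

Material balance + equilibrium reduce to Σ zᵢ(Kᵢ−1)/(1+ψ(Kᵢ−1)) = 0.
Check two-phase: ΣzᵢKᵢ = 1.2005 > 1 and Σzᵢ/Kᵢ = 1.3233 > 1, so g(0) = 0.2005 > 0 and g(1) = -0.3233 < 0.
Newton iteration, ψ⁰ = 0.5:
  ψ = 0.5000: g = -0.08100, g' = -0.4497 → ψ = 0.3199
  ψ = 0.3199: g = 0.00312, g' = -0.4941 → ψ = 0.3262
Converged at ψ = 0.3262.
Then V = ψ·F = 0.3262·496 = 161.8 mol/h and L = F − V = 334.2 mol/h.

V = 161.8 mol/h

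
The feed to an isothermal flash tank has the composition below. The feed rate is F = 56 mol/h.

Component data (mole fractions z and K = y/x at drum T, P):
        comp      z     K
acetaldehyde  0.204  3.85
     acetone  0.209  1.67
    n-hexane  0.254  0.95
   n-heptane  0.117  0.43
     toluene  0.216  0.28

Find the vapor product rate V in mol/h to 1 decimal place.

V = 27.6 mol/h

Rachford–Rice: g(ψ) = Σ zᵢ(Kᵢ−1)/(1+ψ(Kᵢ−1)) = 0.
Feasibility: ΣzᵢKᵢ = 1.487, Σzᵢ/Kᵢ = 1.489 — both > 1, two phases present.
Newton iteration, ψ⁰ = 0.48:
  ψ = 0.480: g = 0.0090, g' = -0.683 → ψ = 0.493
Converged at ψ = 0.493.
Then V = ψ·F = 0.4932·56 = 27.6 mol/h and L = F − V = 28.4 mol/h.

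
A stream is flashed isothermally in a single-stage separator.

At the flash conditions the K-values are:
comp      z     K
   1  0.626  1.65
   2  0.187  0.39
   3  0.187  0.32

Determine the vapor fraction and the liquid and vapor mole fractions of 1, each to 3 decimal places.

ψ = 0.394, x_1 = 0.498, y_1 = 0.822

Rachford–Rice: g(ψ) = Σ zᵢ(Kᵢ−1)/(1+ψ(Kᵢ−1)) = 0.
g(0) = ΣzᵢKᵢ − 1 = 0.166 and g(1) = 1 − Σzᵢ/Kᵢ = -0.443, so a root lies in (0, 1).
Newton iteration, ψ⁰ = 0.5:
  ψ = 0.500: g = -0.0497, g' = -0.493 → ψ = 0.399
  ψ = 0.399: g = -0.0023, g' = -0.451 → ψ = 0.394
Converged at ψ = 0.394.
Compositions from xᵢ = zᵢ/(1+ψ(Kᵢ−1)), yᵢ = Kᵢxᵢ:
  1: x = 0.498, y = 0.822
  2: x = 0.246, y = 0.096
  3: x = 0.255, y = 0.082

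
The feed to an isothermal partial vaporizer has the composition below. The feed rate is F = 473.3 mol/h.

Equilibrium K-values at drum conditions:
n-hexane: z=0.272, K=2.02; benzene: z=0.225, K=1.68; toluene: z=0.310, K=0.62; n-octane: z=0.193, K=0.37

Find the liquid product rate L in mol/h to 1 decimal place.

Iterate (Newton) starting at ψ = 0.5:
  ψ = 0.500: g = -0.0250, g' = -0.414 → ψ = 0.439
Converged at ψ = 0.439.
Then V = ψ·F = 0.4390·473.3 = 207.8 mol/h and L = F − V = 265.5 mol/h.

L = 265.5 mol/h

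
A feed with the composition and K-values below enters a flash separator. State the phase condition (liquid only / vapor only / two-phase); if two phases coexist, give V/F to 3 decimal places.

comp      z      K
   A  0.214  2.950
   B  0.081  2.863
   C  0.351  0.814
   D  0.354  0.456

two-phase, V/F = 0.408

ΣzᵢKᵢ = 1.310; Σzᵢ/Kᵢ = 1.308.
Both exceed 1, so a two-phase solution exists.
Let ψ = V/F and solve Σ zᵢ(Kᵢ−1)/(1+ψ(Kᵢ−1)) = 0.
Newton–Raphson from ψ = 0.65:
  ψ = 0.650: g = -0.1199, g' = -0.482 → ψ = 0.401
  ψ = 0.401: g = 0.0035, g' = -0.534 → ψ = 0.408
Converged at ψ = 0.408.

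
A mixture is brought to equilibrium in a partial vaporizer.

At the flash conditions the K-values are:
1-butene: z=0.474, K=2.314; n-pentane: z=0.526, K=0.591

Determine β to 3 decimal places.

Let β = V/F and solve Σ zᵢ(Kᵢ−1)/(1+β(Kᵢ−1)) = 0.
Feasibility: ΣzᵢKᵢ = 1.408, Σzᵢ/Kᵢ = 1.095 — both > 1, two phases present.
Binary case is linear: z₁(K₁−1)(1+β(K₂−1)) + z₂(K₂−1)(1+β(K₁−1)) = 0
⇒ β = [z₁(K₁−1)+z₂(K₂−1)] / [−(K₁−1)(K₂−1)] = 0.4077/0.5374 = 0.759

β = 0.759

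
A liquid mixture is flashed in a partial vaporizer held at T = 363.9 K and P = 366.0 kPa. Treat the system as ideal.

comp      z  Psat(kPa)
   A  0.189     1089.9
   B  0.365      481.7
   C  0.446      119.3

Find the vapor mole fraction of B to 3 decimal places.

Raoult's law: Kᵢ = Pᵢˢᵃᵗ/P = Pᵢˢᵃᵗ/366.0.
  K_A = 1089.9/366.0 = 2.97787, K_B = 481.7/366.0 = 1.31612, K_C = 119.3/366.0 = 0.32596
Material balance + equilibrium reduce to Σ zᵢ(Kᵢ−1)/(1+ψ(Kᵢ−1)) = 0.
Feasibility: ΣzᵢKᵢ = 1.189, Σzᵢ/Kᵢ = 1.709 — both > 1, two phases present.
Newton–Raphson from ψ = 0.5:
  ψ = 0.500: g = -0.1659, g' = -0.675 → ψ = 0.254
  ψ = 0.254: g = -0.0073, g' = -0.654 → ψ = 0.243
Converged at ψ = 0.243.
Compositions from xᵢ = zᵢ/(1+ψ(Kᵢ−1)), yᵢ = Kᵢxᵢ:
  A: x = 0.128, y = 0.380
  B: x = 0.339, y = 0.446
  C: x = 0.533, y = 0.174

y_B = 0.446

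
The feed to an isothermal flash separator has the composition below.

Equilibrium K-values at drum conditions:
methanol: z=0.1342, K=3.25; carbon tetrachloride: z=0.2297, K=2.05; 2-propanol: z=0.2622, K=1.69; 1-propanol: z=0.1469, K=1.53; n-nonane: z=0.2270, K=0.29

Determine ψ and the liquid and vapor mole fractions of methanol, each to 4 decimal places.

ψ = 0.8418, x_methanol = 0.0464, y_methanol = 0.1507

Rachford–Rice: g(ψ) = Σ zᵢ(Kᵢ−1)/(1+ψ(Kᵢ−1)) = 0.
g(0) = ΣzᵢKᵢ − 1 = 0.6407 and g(1) = 1 − Σzᵢ/Kᵢ = -0.1873, so a root lies in (0, 1).
Newton–Raphson from ψ = 0.67:
  ψ = 0.6700: g = 0.13578, g' = -0.6924 → ψ = 0.8661
  ψ = 0.8661: g = -0.02321, g' = -0.9876 → ψ = 0.8426
  ψ = 0.8426: g = -0.00068, g' = -0.9309 → ψ = 0.8418
Converged at ψ = 0.8418.
Compositions from xᵢ = zᵢ/(1+ψ(Kᵢ−1)), yᵢ = Kᵢxᵢ:
  methanol: x = 0.0464, y = 0.1507
  carbon tetrachloride: x = 0.1219, y = 0.2499
  2-propanol: x = 0.1659, y = 0.2803
  1-propanol: x = 0.1016, y = 0.1554
  n-nonane: x = 0.5643, y = 0.1636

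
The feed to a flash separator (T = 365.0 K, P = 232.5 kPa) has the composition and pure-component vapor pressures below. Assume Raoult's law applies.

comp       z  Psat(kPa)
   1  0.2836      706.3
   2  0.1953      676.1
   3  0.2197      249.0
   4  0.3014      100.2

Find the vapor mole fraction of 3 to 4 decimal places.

y_3 = 0.2211

Raoult's law: Kᵢ = Pᵢˢᵃᵗ/P = Pᵢˢᵃᵗ/232.5.
  K_1 = 706.3/232.5 = 3.037849, K_2 = 676.1/232.5 = 2.907957, K_3 = 249.0/232.5 = 1.070968, K_4 = 100.2/232.5 = 0.430968
Newton iteration, V/F⁰ = 0.5:
  V/F = 0.5000: g = 0.25231, g' = -0.6668 → V/F = 0.8784
  V/F = 0.8784: g = 0.01818, g' = -0.6417 → V/F = 0.9067
  V/F = 0.9067: g = -0.00023, g' = -0.6581 → V/F = 0.9064
Converged at V/F = 0.9064.
Compositions from xᵢ = zᵢ/(1+V/F(Kᵢ−1)), yᵢ = Kᵢxᵢ:
  1: x = 0.0996, y = 0.3026
  2: x = 0.0716, y = 0.2081
  3: x = 0.2064, y = 0.2211
  4: x = 0.6224, y = 0.2682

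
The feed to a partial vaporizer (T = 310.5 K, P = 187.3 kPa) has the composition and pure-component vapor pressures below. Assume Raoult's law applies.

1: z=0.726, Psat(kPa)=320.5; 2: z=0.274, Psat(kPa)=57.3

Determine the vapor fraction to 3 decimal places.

ψ = 0.661

Raoult's law: Kᵢ = Pᵢˢᵃᵗ/P = Pᵢˢᵃᵗ/187.3.
  K_1 = 320.5/187.3 = 1.71116, K_2 = 57.3/187.3 = 0.30593
Binary case is linear: z₁(K₁−1)(1+ψ(K₂−1)) + z₂(K₂−1)(1+ψ(K₁−1)) = 0
⇒ ψ = [z₁(K₁−1)+z₂(K₂−1)] / [−(K₁−1)(K₂−1)] = 0.3261/0.4936 = 0.661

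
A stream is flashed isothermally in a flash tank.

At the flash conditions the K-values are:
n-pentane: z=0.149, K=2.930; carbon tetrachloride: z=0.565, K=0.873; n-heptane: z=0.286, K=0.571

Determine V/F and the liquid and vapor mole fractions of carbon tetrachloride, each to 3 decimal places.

Rachford–Rice: g(V/F) = Σ zᵢ(Kᵢ−1)/(1+V/F(Kᵢ−1)) = 0.
Check two-phase: ΣzᵢKᵢ = 1.093 > 1 and Σzᵢ/Kᵢ = 1.199 > 1, so g(0) = 0.093 > 0 and g(1) = -0.199 < 0.
Iterate (Newton) starting at V/F = 0.5:
  V/F = 0.500: g = -0.0865, g' = -0.239 → V/F = 0.139
  V/F = 0.139: g = 0.0233, g' = -0.414 → V/F = 0.195
  V/F = 0.195: g = 0.0014, g' = -0.365 → V/F = 0.199
Converged at V/F = 0.199.
Compositions from xᵢ = zᵢ/(1+V/F(Kᵢ−1)), yᵢ = Kᵢxᵢ:
  n-pentane: x = 0.108, y = 0.315
  carbon tetrachloride: x = 0.580, y = 0.506
  n-heptane: x = 0.313, y = 0.179

V/F = 0.199, x_carbon tetrachloride = 0.580, y_carbon tetrachloride = 0.506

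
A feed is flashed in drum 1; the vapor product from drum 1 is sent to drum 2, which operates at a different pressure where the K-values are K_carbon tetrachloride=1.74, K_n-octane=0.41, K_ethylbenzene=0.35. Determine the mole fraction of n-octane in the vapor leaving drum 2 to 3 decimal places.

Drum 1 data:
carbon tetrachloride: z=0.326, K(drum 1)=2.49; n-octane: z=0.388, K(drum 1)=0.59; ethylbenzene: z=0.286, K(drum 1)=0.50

y_n-octane (drum 2) = 0.135

Drum 1:
Newton iteration, ψ₁⁰ = 0.5:
  ψ₁ = 0.500: g = -0.1124, g' = -0.468 → ψ₁ = 0.260
  ψ₁ = 0.260: g = 0.0078, g' = -0.552 → ψ₁ = 0.274
Converged at ψ₁ = 0.274.
Drum-1 compositions:
  carbon tetrachloride: x = 0.231, y = 0.576
  n-octane: x = 0.437, y = 0.258
  ethylbenzene: x = 0.331, y = 0.166
Drum-2 feed = drum-1 vapor: z₂ = (0.5764, 0.2579, 0.1657).
Drum 2:
Material balance + equilibrium reduce to Σ zᵢ(Kᵢ−1)/(1+ψ₂(Kᵢ−1)) = 0.
Check two-phase: ΣzᵢKᵢ = 1.167 > 1 and Σzᵢ/Kᵢ = 1.434 > 1, so g(0) = 0.167 > 0 and g(1) = -0.434 < 0.
Newton–Raphson from ψ₂ = 0.5:
  ψ₂ = 0.500: g = -0.0640, g' = -0.502 → ψ₂ = 0.373
  ψ₂ = 0.373: g = -0.0028, g' = -0.463 → ψ₂ = 0.367
Converged at ψ₂ = 0.367.
  carbon tetrachloride: x = 0.453, y = 0.789
  n-octane: x = 0.329, y = 0.135
  ethylbenzene: x = 0.218, y = 0.076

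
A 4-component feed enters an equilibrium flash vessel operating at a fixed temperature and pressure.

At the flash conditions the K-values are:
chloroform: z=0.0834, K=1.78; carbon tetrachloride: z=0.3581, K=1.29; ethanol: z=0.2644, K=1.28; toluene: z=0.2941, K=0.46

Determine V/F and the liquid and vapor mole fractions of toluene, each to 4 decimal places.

Rachford–Rice: g(V/F) = Σ zᵢ(Kᵢ−1)/(1+V/F(Kᵢ−1)) = 0.
Feasibility: ΣzᵢKᵢ = 1.0841, Σzᵢ/Kᵢ = 1.1704 — both > 1, two phases present.
Newton–Raphson from V/F = 0.5:
  V/F = 0.5000: g = -0.01512, g' = -0.2261 → V/F = 0.4332
  V/F = 0.4332: g = -0.00039, g' = -0.2147 → V/F = 0.4313
Converged at V/F = 0.4313.
Compositions from xᵢ = zᵢ/(1+V/F(Kᵢ−1)), yᵢ = Kᵢxᵢ:
  chloroform: x = 0.0624, y = 0.1111
  carbon tetrachloride: x = 0.3183, y = 0.4106
  ethanol: x = 0.2359, y = 0.3020
  toluene: x = 0.3834, y = 0.1764

V/F = 0.4313, x_toluene = 0.3834, y_toluene = 0.1764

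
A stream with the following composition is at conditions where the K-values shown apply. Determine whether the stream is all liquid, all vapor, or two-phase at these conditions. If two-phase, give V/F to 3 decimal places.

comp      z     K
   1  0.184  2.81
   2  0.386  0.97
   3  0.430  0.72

two-phase, V/F = 0.617

ΣzᵢKᵢ = 1.201; Σzᵢ/Kᵢ = 1.061.
Both exceed 1, so a two-phase solution exists.
Material balance + equilibrium reduce to Σ zᵢ(Kᵢ−1)/(1+ψ(Kᵢ−1)) = 0.
Newton iteration, ψ⁰ = 0.5:
  ψ = 0.500: g = 0.0231, g' = -0.212 → ψ = 0.609
  ψ = 0.609: g = 0.0015, g' = -0.186 → ψ = 0.617
Converged at ψ = 0.617.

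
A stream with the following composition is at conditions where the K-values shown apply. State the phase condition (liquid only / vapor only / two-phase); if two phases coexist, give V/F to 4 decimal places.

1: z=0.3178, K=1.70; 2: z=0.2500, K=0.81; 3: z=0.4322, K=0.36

ΣzᵢKᵢ = 0.8984; Σzᵢ/Kᵢ = 1.6961.
Since ΣzᵢKᵢ < 1 the mixture is below its bubble point — single liquid phase.

liquid only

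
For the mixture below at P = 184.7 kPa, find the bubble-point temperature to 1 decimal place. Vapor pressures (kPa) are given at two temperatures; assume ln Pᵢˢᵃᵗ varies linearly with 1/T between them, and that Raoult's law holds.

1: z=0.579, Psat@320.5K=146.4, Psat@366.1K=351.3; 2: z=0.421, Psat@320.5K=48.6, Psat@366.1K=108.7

Bubble-point temperature: ΣzᵢPᵢˢᵃᵗ(T) = P. Interpolate ln Pᵢˢᵃᵗ = aᵢ + bᵢ/T.
  T = 320.5 K: ΣzᵢPᵢˢᵃᵗ = 105.23 kPa
  T = 366.1 K: ΣzᵢPᵢˢᵃᵗ = 249.17 kPa
  T = 343.3 K: ΣzᵢPᵢˢᵃᵗ = 166.61 kPa
  T = 354.7 K: ΣzᵢPᵢˢᵃᵗ = 205.07 kPa
  T = 349.0 K: ΣzᵢPᵢˢᵃᵗ = 185.15 kPa
  T = 346.1 K: ΣzᵢPᵢˢᵃᵗ = 175.55 kPa
Interpolating between 346.1 K and 349.0 K gives T ≈ 348.9 K.

T = 348.9 K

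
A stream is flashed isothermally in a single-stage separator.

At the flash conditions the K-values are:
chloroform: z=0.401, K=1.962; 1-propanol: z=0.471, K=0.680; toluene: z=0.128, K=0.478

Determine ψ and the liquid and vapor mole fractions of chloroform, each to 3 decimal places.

ψ = 0.469, x_chloroform = 0.276, y_chloroform = 0.542

Rachford–Rice: g(ψ) = Σ zᵢ(Kᵢ−1)/(1+ψ(Kᵢ−1)) = 0.
Check two-phase: ΣzᵢKᵢ = 1.168 > 1 and Σzᵢ/Kᵢ = 1.165 > 1, so g(0) = 0.168 > 0 and g(1) = -0.165 < 0.
Iterate (Newton) starting at ψ = 0.55:
  ψ = 0.550: g = -0.0244, g' = -0.298 → ψ = 0.468
  ψ = 0.468: g = 0.0002, g' = -0.304 → ψ = 0.469
Converged at ψ = 0.469.
Compositions from xᵢ = zᵢ/(1+ψ(Kᵢ−1)), yᵢ = Kᵢxᵢ:
  chloroform: x = 0.276, y = 0.542
  1-propanol: x = 0.554, y = 0.377
  toluene: x = 0.170, y = 0.081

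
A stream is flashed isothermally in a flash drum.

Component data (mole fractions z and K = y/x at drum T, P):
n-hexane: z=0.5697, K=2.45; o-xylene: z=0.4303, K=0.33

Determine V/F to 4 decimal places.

V/F = 0.5535

Material balance + equilibrium reduce to Σ zᵢ(Kᵢ−1)/(1+V/F(Kᵢ−1)) = 0.
Check two-phase: ΣzᵢKᵢ = 1.5378 > 1 and Σzᵢ/Kᵢ = 1.5365 > 1, so g(0) = 0.5378 > 0 and g(1) = -0.5365 < 0.
Newton iteration, V/F⁰ = 0.5:
  V/F = 0.5000: g = 0.04534, g' = -0.8393 → V/F = 0.5540
  V/F = 0.5540: g = -0.00041, g' = -0.8569 → V/F = 0.5535
Converged at V/F = 0.5535.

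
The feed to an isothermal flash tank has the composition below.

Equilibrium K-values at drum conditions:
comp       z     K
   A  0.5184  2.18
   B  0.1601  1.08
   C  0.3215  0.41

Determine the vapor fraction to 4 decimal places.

ψ = 0.7435

Material balance + equilibrium reduce to Σ zᵢ(Kᵢ−1)/(1+ψ(Kᵢ−1)) = 0.
Check two-phase: ΣzᵢKᵢ = 1.4348 > 1 and Σzᵢ/Kᵢ = 1.1702 > 1, so g(0) = 0.4348 > 0 and g(1) = -0.1702 < 0.
Iterate (Newton) starting at ψ = 0.37:
  ψ = 0.3700: g = 0.19559, g' = -0.5339 → ψ = 0.7364
  ψ = 0.7364: g = 0.00400, g' = -0.5575 → ψ = 0.7435
Converged at ψ = 0.7435.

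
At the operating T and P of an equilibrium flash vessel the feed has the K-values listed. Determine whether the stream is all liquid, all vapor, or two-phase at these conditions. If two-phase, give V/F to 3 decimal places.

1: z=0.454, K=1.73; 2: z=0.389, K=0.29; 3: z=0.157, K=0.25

ΣzᵢKᵢ = 0.937; Σzᵢ/Kᵢ = 2.232.
Since ΣzᵢKᵢ < 1 the mixture is below its bubble point — single liquid phase.

all liquid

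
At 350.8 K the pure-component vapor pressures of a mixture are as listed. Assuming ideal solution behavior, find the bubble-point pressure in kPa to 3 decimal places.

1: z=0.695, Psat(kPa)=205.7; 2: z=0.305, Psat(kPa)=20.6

At the bubble point ψ → 0, so ΣzᵢKᵢ = 1 with Kᵢ = Pᵢˢᵃᵗ/P ⇒ P = ΣzᵢPᵢˢᵃᵗ.
P = 0.695·205.7 + 0.305·20.6 = 149.244 kPa

Pbub = 149.244 kPa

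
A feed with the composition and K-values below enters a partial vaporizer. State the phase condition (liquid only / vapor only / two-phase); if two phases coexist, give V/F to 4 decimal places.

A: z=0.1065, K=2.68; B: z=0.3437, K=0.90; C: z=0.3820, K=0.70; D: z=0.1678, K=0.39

ΣzᵢKᵢ = 0.9276; Σzᵢ/Kᵢ = 1.3976.
Since ΣzᵢKᵢ < 1 the mixture is below its bubble point — single liquid phase.

liquid only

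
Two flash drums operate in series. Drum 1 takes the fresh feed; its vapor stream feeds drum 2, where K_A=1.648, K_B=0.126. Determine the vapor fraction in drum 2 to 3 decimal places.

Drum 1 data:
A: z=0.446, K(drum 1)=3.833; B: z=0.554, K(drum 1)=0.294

Drum 1:
Rachford–Rice: g(ψ₁) = Σ zᵢ(Kᵢ−1)/(1+ψ₁(Kᵢ−1)) = 0.
g(0) = ΣzᵢKᵢ − 1 = 0.872 and g(1) = 1 − Σzᵢ/Kᵢ = -1.001, so a root lies in (0, 1).
Binary case is linear: z₁(K₁−1)(1+ψ₁(K₂−1)) + z₂(K₂−1)(1+ψ₁(K₁−1)) = 0
⇒ ψ₁ = [z₁(K₁−1)+z₂(K₂−1)] / [−(K₁−1)(K₂−1)] = 0.8724/2.0001 = 0.436
Drum-1 compositions:
  A: x = 0.199, y = 0.765
  B: x = 0.801, y = 0.235
Drum-2 feed = drum-1 vapor: z₂ = (0.7647, 0.2353).
Drum 2:
Rachford–Rice: g(ψ₂) = Σ zᵢ(Kᵢ−1)/(1+ψ₂(Kᵢ−1)) = 0.
g(0) = ΣzᵢKᵢ − 1 = 0.290 and g(1) = 1 − Σzᵢ/Kᵢ = -1.332, so a root lies in (0, 1).
Newton iteration, ψ₂⁰ = 0.68:
  ψ₂ = 0.680: g = -0.1631, g' = -1.247 → ψ₂ = 0.549
  ψ₂ = 0.549: g = -0.0301, g' = -0.840 → ψ₂ = 0.513
  ψ₂ = 0.513: g = -0.0012, g' = -0.772 → ψ₂ = 0.512
Converged at ψ₂ = 0.512.
  A: x = 0.574, y = 0.946
  B: x = 0.426, y = 0.054

V/F (drum 2) = 0.512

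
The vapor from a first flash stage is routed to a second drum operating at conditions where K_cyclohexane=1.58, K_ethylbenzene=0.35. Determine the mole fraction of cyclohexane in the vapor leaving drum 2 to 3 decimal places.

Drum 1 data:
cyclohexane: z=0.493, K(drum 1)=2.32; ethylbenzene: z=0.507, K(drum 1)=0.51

Drum 1:
Let ψ₁ = V/F and solve Σ zᵢ(Kᵢ−1)/(1+ψ₁(Kᵢ−1)) = 0.
g(0) = ΣzᵢKᵢ − 1 = 0.402 and g(1) = 1 − Σzᵢ/Kᵢ = -0.207, so a root lies in (0, 1).
Newton iteration, ψ₁⁰ = 0.46:
  ψ₁ = 0.460: g = 0.0842, g' = -0.535 → ψ₁ = 0.617
  ψ₁ = 0.617: g = 0.0025, g' = -0.511 → ψ₁ = 0.622
Converged at ψ₁ = 0.622.
Drum-1 compositions:
  cyclohexane: x = 0.271, y = 0.628
  ethylbenzene: x = 0.729, y = 0.372
Drum-2 feed = drum-1 vapor: z₂ = (0.6281, 0.3719).
Drum 2:
Material balance + equilibrium reduce to Σ zᵢ(Kᵢ−1)/(1+ψ₂(Kᵢ−1)) = 0.
Check two-phase: ΣzᵢKᵢ = 1.123 > 1 and Σzᵢ/Kᵢ = 1.460 > 1, so g(0) = 0.123 > 0 and g(1) = -0.460 < 0.
Binary case is linear: z₁(K₁−1)(1+ψ₂(K₂−1)) + z₂(K₂−1)(1+ψ₂(K₁−1)) = 0
⇒ ψ₂ = [z₁(K₁−1)+z₂(K₂−1)] / [−(K₁−1)(K₂−1)] = 0.1225/0.3770 = 0.325
  cyclohexane: x = 0.528, y = 0.835
  ethylbenzene: x = 0.472, y = 0.165

y_cyclohexane (drum 2) = 0.835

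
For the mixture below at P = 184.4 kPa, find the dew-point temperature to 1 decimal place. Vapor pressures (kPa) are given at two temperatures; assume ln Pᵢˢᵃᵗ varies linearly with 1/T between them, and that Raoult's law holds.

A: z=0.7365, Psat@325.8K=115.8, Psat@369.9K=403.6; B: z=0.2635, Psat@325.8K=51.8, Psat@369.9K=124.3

Dew-point temperature: Σzᵢ·P/Pᵢˢᵃᵗ(T) = 1. Interpolate ln Pᵢˢᵃᵗ = aᵢ + bᵢ/T.
  T = 325.8 K: ΣzᵢP/Pᵢˢᵃᵗ = 2.1108
  T = 369.9 K: ΣzᵢP/Pᵢˢᵃᵗ = 0.7274
  T = 347.9 K: ΣzᵢP/Pᵢˢᵃᵗ = 1.1914
  T = 358.9 K: ΣzᵢP/Pᵢˢᵃᵗ = 0.9230
  T = 353.4 K: ΣzᵢP/Pᵢˢᵃᵗ = 1.0463
  T = 356.1 K: ΣzᵢP/Pᵢˢᵃᵗ = 0.9833
Interpolating between 353.4 K and 356.1 K gives T ≈ 355.4 K.

T = 355.4 K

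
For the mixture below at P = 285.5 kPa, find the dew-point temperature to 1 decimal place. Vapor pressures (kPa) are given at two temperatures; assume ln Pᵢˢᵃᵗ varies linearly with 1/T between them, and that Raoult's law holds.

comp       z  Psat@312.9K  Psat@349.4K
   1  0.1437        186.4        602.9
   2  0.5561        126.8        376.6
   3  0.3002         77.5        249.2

T = 342.9 K

Dew-point temperature: Σzᵢ·P/Pᵢˢᵃᵗ(T) = 1. Interpolate ln Pᵢˢᵃᵗ = aᵢ + bᵢ/T.
  T = 312.9 K: ΣzᵢP/Pᵢˢᵃᵗ = 2.5781
  T = 349.4 K: ΣzᵢP/Pᵢˢᵃᵗ = 0.8336
  T = 331.1 K: ΣzᵢP/Pᵢˢᵃᵗ = 1.4229
  T = 340.2 K: ΣzᵢP/Pᵢˢᵃᵗ = 1.0828
  T = 344.8 K: ΣzᵢP/Pᵢˢᵃᵗ = 0.9484
  T = 342.5 K: ΣzᵢP/Pᵢˢᵃᵗ = 1.0129
  T = 343.6 K: ΣzᵢP/Pᵢˢᵃᵗ = 0.9814
  T = 343.1 K: ΣzᵢP/Pᵢˢᵃᵗ = 0.9956
Interpolating between 342.5 K and 343.1 K gives T ≈ 342.9 K.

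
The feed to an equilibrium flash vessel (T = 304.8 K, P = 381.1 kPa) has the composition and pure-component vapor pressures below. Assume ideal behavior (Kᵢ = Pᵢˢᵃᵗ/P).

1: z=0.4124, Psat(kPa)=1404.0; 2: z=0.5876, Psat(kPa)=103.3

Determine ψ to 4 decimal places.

Raoult's law: Kᵢ = Pᵢˢᵃᵗ/P = Pᵢˢᵃᵗ/381.1.
  K_1 = 1404.0/381.1 = 3.684072, K_2 = 103.3/381.1 = 0.271057
Rachford–Rice: g(ψ) = Σ zᵢ(Kᵢ−1)/(1+ψ(Kᵢ−1)) = 0.
g(0) = ΣzᵢKᵢ − 1 = 0.6786 and g(1) = 1 − Σzᵢ/Kᵢ = -1.2797, so a root lies in (0, 1).
Newton–Raphson from ψ = 0.3:
  ψ = 0.3000: g = 0.06496, g' = -1.4231 → ψ = 0.3456
  ψ = 0.3456: g = 0.00161, g' = -1.3575 → ψ = 0.3468
Converged at ψ = 0.3468.

ψ = 0.3468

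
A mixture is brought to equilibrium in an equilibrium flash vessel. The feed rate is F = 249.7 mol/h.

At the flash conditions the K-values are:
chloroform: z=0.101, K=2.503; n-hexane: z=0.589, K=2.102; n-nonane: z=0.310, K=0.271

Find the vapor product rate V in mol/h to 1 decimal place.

V = 169.3 mol/h

Rachford–Rice: g(β) = Σ zᵢ(Kᵢ−1)/(1+β(Kᵢ−1)) = 0.
Feasibility: ΣzᵢKᵢ = 1.575, Σzᵢ/Kᵢ = 1.464 — both > 1, two phases present.
Iterate (Newton) starting at β = 0.63:
  β = 0.630: g = 0.0431, g' = -0.873 → β = 0.679
  β = 0.679: g = -0.0015, g' = -0.937 → β = 0.678
Converged at β = 0.678.
Then V = β·F = 0.6778·249.7 = 169.3 mol/h and L = F − V = 80.4 mol/h.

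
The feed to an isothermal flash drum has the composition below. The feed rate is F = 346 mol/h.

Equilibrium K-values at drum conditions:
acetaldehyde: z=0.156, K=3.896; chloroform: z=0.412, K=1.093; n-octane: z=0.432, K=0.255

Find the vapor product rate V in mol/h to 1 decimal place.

V = 48.4 mol/h

Let ψ = V/F and solve Σ zᵢ(Kᵢ−1)/(1+ψ(Kᵢ−1)) = 0.
Feasibility: ΣzᵢKᵢ = 1.168, Σzᵢ/Kᵢ = 2.111 — both > 1, two phases present.
Newton–Raphson from ψ = 0.63:
  ψ = 0.630: g = -0.4104, g' = -1.019 → ψ = 0.227
  ψ = 0.227: g = -0.0774, g' = -0.827 → ψ = 0.134
  ψ = 0.134: g = 0.0062, g' = -0.979 → ψ = 0.140
Converged at ψ = 0.140.
Then V = ψ·F = 0.1400·346 = 48.4 mol/h and L = F − V = 297.6 mol/h.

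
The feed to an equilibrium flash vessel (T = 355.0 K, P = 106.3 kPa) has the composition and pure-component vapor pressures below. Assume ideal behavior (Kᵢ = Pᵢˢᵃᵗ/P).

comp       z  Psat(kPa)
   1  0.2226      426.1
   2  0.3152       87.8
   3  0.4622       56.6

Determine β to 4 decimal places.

β = 0.3651

Raoult's law: Kᵢ = Pᵢˢᵃᵗ/P = Pᵢˢᵃᵗ/106.3.
  K_1 = 426.1/106.3 = 4.008467, K_2 = 87.8/106.3 = 0.825964, K_3 = 56.6/106.3 = 0.532455
Rachford–Rice: g(β) = Σ zᵢ(Kᵢ−1)/(1+β(Kᵢ−1)) = 0.
Check two-phase: ΣzᵢKᵢ = 1.3987 > 1 and Σzᵢ/Kᵢ = 1.3052 > 1, so g(0) = 0.3987 > 0 and g(1) = -0.3052 < 0.
Iterate (Newton) starting at β = 0.5:
  β = 0.5000: g = -0.07469, g' = -0.5048 → β = 0.3520
  β = 0.3520: g = 0.00812, g' = -0.6308 → β = 0.3649
  β = 0.3649: g = 0.00010, g' = -0.6156 → β = 0.3651
Converged at β = 0.3651.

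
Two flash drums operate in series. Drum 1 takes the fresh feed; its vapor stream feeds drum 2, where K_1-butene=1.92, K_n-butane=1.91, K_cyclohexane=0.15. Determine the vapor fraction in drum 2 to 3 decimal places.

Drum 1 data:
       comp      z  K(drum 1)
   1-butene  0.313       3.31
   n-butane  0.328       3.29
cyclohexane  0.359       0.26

V/F (drum 2) = 0.730

Drum 1:
Let ψ₁ = V/F and solve Σ zᵢ(Kᵢ−1)/(1+ψ₁(Kᵢ−1)) = 0.
g(0) = ΣzᵢKᵢ − 1 = 1.208 and g(1) = 1 − Σzᵢ/Kᵢ = -0.575, so a root lies in (0, 1).
Iterate (Newton) starting at ψ₁ = 0.5:
  ψ₁ = 0.500: g = 0.2640, g' = -1.229 → ψ₁ = 0.715
  ψ₁ = 0.715: g = -0.0065, g' = -1.371 → ψ₁ = 0.710
Converged at ψ₁ = 0.710.
Drum-1 compositions:
  1-butene: x = 0.119, y = 0.392
  n-butane: x = 0.125, y = 0.411
  cyclohexane: x = 0.757, y = 0.197
Drum-2 feed = drum-1 vapor: z₂ = (0.3924, 0.4109, 0.1967).
Drum 2:
Iterate (Newton) starting at ψ₂ = 0.41:
  ψ₂ = 0.410: g = 0.2778, g' = -0.690 → ψ₂ = 0.812
  ψ₂ = 0.812: g = -0.1187, g' = -1.705 → ψ₂ = 0.743
  ψ₂ = 0.743: g = -0.0160, g' = -1.284 → ψ₂ = 0.730
Converged at ψ₂ = 0.730.
  1-butene: x = 0.235, y = 0.451
  n-butane: x = 0.247, y = 0.472
  cyclohexane: x = 0.518, y = 0.078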